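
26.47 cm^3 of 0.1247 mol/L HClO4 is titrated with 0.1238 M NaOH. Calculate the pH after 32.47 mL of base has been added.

n(acid) = 0.1247 x 0.02647 = 0.003301 mol; n(NaOH) added = 0.1238 x 0.03247 = 0.004020 mol.
Base is in excess by 0.004020 - 0.003301 = 0.0007190 mol in a total volume of 0.05894 L.
[OH^-] = 0.0007190/0.05894 = 0.01220 M, so pOH = 1.91 and pH = 14.00 - 1.91 = 12.09.

12.09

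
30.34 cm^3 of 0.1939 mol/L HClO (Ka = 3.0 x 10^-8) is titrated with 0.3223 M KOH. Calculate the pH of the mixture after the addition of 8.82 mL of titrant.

Initial n(HClO) = 0.1939 x 0.03034 = 0.005883 mol.
n(KOH) added = 0.3223 x 0.008820 = 0.002843 mol, converting that many moles of HClO to ClO-.
Remaining n(HClO) = 0.003040 mol; n(ClO-) = 0.002843 mol.
By Henderson-Hasselbalch, pH = pKa + log([A^-]/[HA]) = 7.52 + log(0.002843/0.003040) = 7.52 + (-0.03) = 7.49.

7.49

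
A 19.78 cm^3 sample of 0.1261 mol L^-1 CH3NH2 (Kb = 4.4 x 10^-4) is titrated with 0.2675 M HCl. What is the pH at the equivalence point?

n(CH3NH2) = 0.1261 x 0.01978 = 0.002494 mol; V(HCl) at equivalence = 0.002494/0.2675 = 0.009324 L.
At equivalence the base is fully converted to CH3NH3+; total volume = 0.02910 L, so [CH3NH3+] = 0.002494/0.02910 = 0.08570 M.
Ka(CH3NH3+) = Kw/Kb = 1.0e-14 / 4.4 x 10^-4 = 2.27e-11.
[H^+] = sqrt(Ka x [CH3NH3+]) = sqrt(2.27e-11 x 0.08570) = 1.40e-6 M.
pH = -log(1.40e-6) = 5.86.

5.86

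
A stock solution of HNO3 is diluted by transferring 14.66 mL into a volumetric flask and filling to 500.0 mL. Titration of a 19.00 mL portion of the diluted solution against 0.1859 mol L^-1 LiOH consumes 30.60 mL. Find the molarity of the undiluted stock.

10.2 M

n(LiOH) = 0.1859 x 0.03060 = 0.005689 mol.
n(HNO3) in the aliquot = 0.005689 mol.
[diluted HNO3] = 0.005689 / 0.01900 = 0.2994 M.
Dilution factor = 500.0/14.66 = 34.11, so [stock] = 0.2994 x 34.11 = 10.2 M.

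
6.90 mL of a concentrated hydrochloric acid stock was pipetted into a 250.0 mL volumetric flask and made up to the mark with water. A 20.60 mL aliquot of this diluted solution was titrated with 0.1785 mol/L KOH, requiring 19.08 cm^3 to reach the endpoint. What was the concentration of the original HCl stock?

n(KOH) = 0.1785 x 0.01908 = 0.003406 mol.
n(HCl) in the aliquot = 0.003406 mol.
[diluted HCl] = 0.003406 / 0.02060 = 0.1653 M.
Dilution factor = 250.0/6.900 = 36.23, so [stock] = 0.1653 x 36.23 = 5.99 M.

5.99 M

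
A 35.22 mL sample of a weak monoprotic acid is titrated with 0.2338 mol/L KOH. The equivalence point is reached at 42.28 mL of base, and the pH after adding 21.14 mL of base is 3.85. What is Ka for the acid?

1.4 x 10^-4

21.14 mL is half of the equivalence volume, so this is the half-equivalence point where [HA] = [A^-].
At half-equivalence pH = pKa, so pKa = 3.85.
Ka = 10^(-3.85) = 1.4 x 10^-4.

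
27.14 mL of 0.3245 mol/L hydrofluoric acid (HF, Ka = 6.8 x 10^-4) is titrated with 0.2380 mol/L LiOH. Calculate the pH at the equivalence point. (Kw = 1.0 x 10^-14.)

n(HF) = 0.3245 x 0.02714 = 0.008807 mol; V(LiOH) at equivalence = 0.008807/0.2380 = 0.03700 L.
At equivalence all the acid is converted to F-; total volume = 0.02714 + 0.03700 = 0.06414 L, so [F-] = 0.008807/0.06414 = 0.1373 M.
Kb = Kw/Ka = 1.0e-14 / 6.8 x 10^-4 = 1.47e-11.
[OH^-] = sqrt(Kb x [F-]) = sqrt(1.47e-11 x 0.1373) = 1.42e-6 M.
pOH = 5.85, so pH = 14.00 - 5.85 = 8.15.

8.15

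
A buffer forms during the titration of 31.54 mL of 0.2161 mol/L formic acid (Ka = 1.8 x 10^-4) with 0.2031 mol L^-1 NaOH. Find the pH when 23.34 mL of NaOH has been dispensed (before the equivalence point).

4.10

Initial n(HCOOH) = 0.2161 x 0.03154 = 0.006816 mol.
n(NaOH) added = 0.2031 x 0.02334 = 0.004740 mol, converting that many moles of HCOOH to HCOO-.
Remaining n(HCOOH) = 0.002075 mol; n(HCOO-) = 0.004740 mol.
By Henderson-Hasselbalch, pH = pKa + log([A^-]/[HA]) = 3.74 + log(0.004740/0.002075) = 3.74 + (+0.36) = 4.10.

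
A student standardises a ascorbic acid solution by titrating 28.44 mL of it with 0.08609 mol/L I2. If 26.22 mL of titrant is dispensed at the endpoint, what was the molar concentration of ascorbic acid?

n(I2) = 0.08609 x 0.02622 = 0.002257 mol.
From the balanced equation, 1 mol I2 reacts with 1 mol ascorbic acid, so n(ascorbic acid) = 0.002257 x 1/1 = 0.002257 mol.
[ascorbic acid] = 0.002257 / 0.02844 L = 0.0794 M.

0.0794 M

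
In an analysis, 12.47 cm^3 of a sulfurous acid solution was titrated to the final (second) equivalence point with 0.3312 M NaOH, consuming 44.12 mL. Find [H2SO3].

n(NaOH) = 0.3312 x 0.04412 = 0.01461 mol.
At the final (second) equivalence point, 2 mol OH^- react per mol H2SO3, so n(H2SO3) = 0.01461 / 2 = 0.007306 mol.
[H2SO3] = 0.007306 / 0.01247 L = 0.586 M.

0.586 M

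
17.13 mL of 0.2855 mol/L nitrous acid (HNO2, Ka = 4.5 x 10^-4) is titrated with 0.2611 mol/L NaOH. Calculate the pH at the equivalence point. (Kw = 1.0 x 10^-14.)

n(HNO2) = 0.2855 x 0.01713 = 0.004891 mol; V(NaOH) at equivalence = 0.004891/0.2611 = 0.01873 L.
At equivalence all the acid is converted to NO2-; total volume = 0.01713 + 0.01873 = 0.03586 L, so [NO2-] = 0.004891/0.03586 = 0.1364 M.
Kb = Kw/Ka = 1.0e-14 / 4.5 x 10^-4 = 2.22e-11.
[OH^-] = sqrt(Kb x [NO2-]) = sqrt(2.22e-11 x 0.1364) = 1.74e-6 M.
pOH = 5.76, so pH = 14.00 - 5.76 = 8.24.

8.24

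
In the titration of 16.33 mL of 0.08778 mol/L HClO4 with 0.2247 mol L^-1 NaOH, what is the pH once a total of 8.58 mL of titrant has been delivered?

n(acid) = 0.08778 x 0.01633 = 0.001433 mol; n(NaOH) added = 0.2247 x 0.008580 = 0.001928 mol.
Base is in excess by 0.001928 - 0.001433 = 0.0004945 mol in a total volume of 0.02491 L.
[OH^-] = 0.0004945/0.02491 = 0.01985 M, so pOH = 1.70 and pH = 14.00 - 1.70 = 12.30.

12.30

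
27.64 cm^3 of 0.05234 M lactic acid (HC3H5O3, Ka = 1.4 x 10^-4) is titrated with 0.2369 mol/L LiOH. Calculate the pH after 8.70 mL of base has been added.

12.23

n(acid) = 0.05234 x 0.02764 = 0.001447 mol; n(LiOH) added = 0.2369 x 0.008700 = 0.002061 mol.
Base is in excess by 0.002061 - 0.001447 = 0.0006144 mol in a total volume of 0.03634 L.
[OH^-] = 0.0006144/0.03634 = 0.01691 M, so pOH = 1.77 and pH = 14.00 - 1.77 = 12.23.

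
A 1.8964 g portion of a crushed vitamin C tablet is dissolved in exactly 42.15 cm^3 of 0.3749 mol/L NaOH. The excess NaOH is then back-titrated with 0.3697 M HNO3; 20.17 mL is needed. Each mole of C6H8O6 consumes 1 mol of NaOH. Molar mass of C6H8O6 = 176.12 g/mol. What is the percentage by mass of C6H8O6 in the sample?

77.5%

Total n(NaOH) added = 0.3749 x 0.04215 = 0.01580 mol.
n(HNO3) used = 0.3697 x 0.02017 = 0.007457 mol, which equals the excess n(NaOH).
So n(NaOH) consumed by the sample = 0.01580 - 0.007457 = 0.008345 mol.
n(C6H8O6) = 0.008345 / 1 = 0.008345 mol.
mass C6H8O6 = 0.008345 x 176.12 = 1.470 g, so %C6H8O6 = 1.470/1.8964 x 100 = 77.5%.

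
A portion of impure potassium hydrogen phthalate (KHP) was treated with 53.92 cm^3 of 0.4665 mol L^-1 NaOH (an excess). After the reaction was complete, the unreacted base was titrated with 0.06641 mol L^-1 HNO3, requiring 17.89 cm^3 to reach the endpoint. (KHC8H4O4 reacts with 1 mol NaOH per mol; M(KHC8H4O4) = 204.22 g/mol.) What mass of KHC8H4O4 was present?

Total n(NaOH) added = 0.4665 x 0.05392 = 0.02515 mol.
n(HNO3) used = 0.06641 x 0.01789 = 0.001188 mol, which equals the excess n(NaOH).
So n(NaOH) consumed by the sample = 0.02515 - 0.001188 = 0.02397 mol.
n(KHC8H4O4) = 0.02397 / 1 = 0.02397 mol.
mass = 0.02397 mol x 204.22 g/mol = 4.89 g.

4.89 g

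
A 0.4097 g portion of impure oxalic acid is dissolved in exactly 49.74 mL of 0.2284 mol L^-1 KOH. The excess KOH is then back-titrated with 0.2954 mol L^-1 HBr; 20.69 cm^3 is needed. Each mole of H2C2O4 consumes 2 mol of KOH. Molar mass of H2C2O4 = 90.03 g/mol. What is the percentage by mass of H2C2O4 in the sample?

57.7%

Total n(KOH) added = 0.2284 x 0.04974 = 0.01136 mol.
n(HBr) used = 0.2954 x 0.02069 = 0.006112 mol, which equals the excess n(KOH).
So n(KOH) consumed by the sample = 0.01136 - 0.006112 = 0.005249 mol.
n(H2C2O4) = 0.005249 / 2 = 0.002624 mol.
mass H2C2O4 = 0.002624 x 90.03 = 0.2363 g, so %H2C2O4 = 0.2363/0.4097 x 100 = 57.7%.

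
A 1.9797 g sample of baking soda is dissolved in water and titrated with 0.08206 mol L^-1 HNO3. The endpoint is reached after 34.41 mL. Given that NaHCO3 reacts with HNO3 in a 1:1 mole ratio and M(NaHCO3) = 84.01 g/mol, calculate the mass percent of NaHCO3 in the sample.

n(HNO3) = 0.08206 x 0.03441 = 0.002824 mol.
n(NaHCO3) = 0.002824 / 1 = 0.002824 mol.
mass of NaHCO3 = 0.002824 x 84.01 = 0.2372 g.
% purity = 0.2372 / 1.9797 x 100 = 12.0%.

12.0%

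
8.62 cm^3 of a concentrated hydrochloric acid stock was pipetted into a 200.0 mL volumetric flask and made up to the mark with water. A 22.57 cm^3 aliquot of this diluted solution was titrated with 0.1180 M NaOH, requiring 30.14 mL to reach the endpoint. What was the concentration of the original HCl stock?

n(NaOH) = 0.1180 x 0.03014 = 0.003557 mol.
n(HCl) in the aliquot = 0.003557 mol.
[diluted HCl] = 0.003557 / 0.02257 = 0.1576 M.
Dilution factor = 200.0/8.620 = 23.20, so [stock] = 0.1576 x 23.20 = 3.66 M.

3.66 M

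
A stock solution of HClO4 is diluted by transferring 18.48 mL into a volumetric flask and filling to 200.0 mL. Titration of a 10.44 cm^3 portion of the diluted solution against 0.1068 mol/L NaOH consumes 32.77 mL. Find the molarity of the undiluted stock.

n(NaOH) = 0.1068 x 0.03277 = 0.003500 mol.
n(HClO4) in the aliquot = 0.003500 mol.
[diluted HClO4] = 0.003500 / 0.01044 = 0.3352 M.
Dilution factor = 200.0/18.48 = 10.82, so [stock] = 0.3352 x 10.82 = 3.63 M.

3.63 M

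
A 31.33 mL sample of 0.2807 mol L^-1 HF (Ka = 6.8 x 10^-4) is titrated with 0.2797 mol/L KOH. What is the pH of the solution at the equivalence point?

8.16

n(HF) = 0.2807 x 0.03133 = 0.008794 mol; V(KOH) at equivalence = 0.008794/0.2797 = 0.03144 L.
At equivalence all the acid is converted to F-; total volume = 0.03133 + 0.03144 = 0.06277 L, so [F-] = 0.008794/0.06277 = 0.1401 M.
Kb = Kw/Ka = 1.0e-14 / 6.8 x 10^-4 = 1.47e-11.
[OH^-] = sqrt(Kb x [F-]) = sqrt(1.47e-11 x 0.1401) = 1.44e-6 M.
pOH = 5.84, so pH = 14.00 - 5.84 = 8.16.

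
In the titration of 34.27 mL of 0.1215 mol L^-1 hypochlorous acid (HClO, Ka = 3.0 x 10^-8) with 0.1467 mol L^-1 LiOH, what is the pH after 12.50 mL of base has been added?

Initial n(HClO) = 0.1215 x 0.03427 = 0.004164 mol.
n(LiOH) added = 0.1467 x 0.01250 = 0.001834 mol, converting that many moles of HClO to ClO-.
Remaining n(HClO) = 0.002330 mol; n(ClO-) = 0.001834 mol.
By Henderson-Hasselbalch, pH = pKa + log([A^-]/[HA]) = 7.52 + log(0.001834/0.002330) = 7.52 + (-0.10) = 7.42.

7.42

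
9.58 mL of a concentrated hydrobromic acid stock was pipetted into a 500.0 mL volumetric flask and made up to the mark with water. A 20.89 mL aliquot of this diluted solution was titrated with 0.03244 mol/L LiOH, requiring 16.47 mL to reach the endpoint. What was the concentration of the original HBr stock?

n(LiOH) = 0.03244 x 0.01647 = 0.0005343 mol.
n(HBr) in the aliquot = 0.0005343 mol.
[diluted HBr] = 0.0005343 / 0.02089 = 0.02558 M.
Dilution factor = 500.0/9.580 = 52.19, so [stock] = 0.02558 x 52.19 = 1.33 M.

1.33 M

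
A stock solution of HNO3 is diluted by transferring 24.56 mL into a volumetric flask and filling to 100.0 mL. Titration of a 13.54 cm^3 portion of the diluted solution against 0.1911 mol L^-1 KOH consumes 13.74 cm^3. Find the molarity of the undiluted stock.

0.790 M

n(KOH) = 0.1911 x 0.01374 = 0.002626 mol.
n(HNO3) in the aliquot = 0.002626 mol.
[diluted HNO3] = 0.002626 / 0.01354 = 0.1939 M.
Dilution factor = 100.0/24.56 = 4.072, so [stock] = 0.1939 x 4.072 = 0.790 M.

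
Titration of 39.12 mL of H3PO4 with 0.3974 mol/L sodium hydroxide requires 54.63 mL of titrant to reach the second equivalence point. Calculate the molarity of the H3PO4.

0.277 M

n(NaOH) = 0.3974 x 0.05463 = 0.02171 mol.
At the second equivalence point, 2 mol OH^- react per mol H3PO4, so n(H3PO4) = 0.02171 / 2 = 0.01085 mol.
[H3PO4] = 0.01085 / 0.03912 L = 0.277 M.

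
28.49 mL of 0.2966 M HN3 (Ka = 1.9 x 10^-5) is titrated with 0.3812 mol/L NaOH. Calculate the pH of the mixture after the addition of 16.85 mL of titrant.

Initial n(HN3) = 0.2966 x 0.02849 = 0.008450 mol.
n(NaOH) added = 0.3812 x 0.01685 = 0.006423 mol, converting that many moles of HN3 to N3-.
Remaining n(HN3) = 0.002027 mol; n(N3-) = 0.006423 mol.
By Henderson-Hasselbalch, pH = pKa + log([A^-]/[HA]) = 4.72 + log(0.006423/0.002027) = 4.72 + (+0.50) = 5.22.

5.22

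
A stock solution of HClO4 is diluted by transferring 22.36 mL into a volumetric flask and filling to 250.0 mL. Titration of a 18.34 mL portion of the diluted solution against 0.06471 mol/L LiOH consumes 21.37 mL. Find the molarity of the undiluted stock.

0.843 M

n(LiOH) = 0.06471 x 0.02137 = 0.001383 mol.
n(HClO4) in the aliquot = 0.001383 mol.
[diluted HClO4] = 0.001383 / 0.01834 = 0.07540 M.
Dilution factor = 250.0/22.36 = 11.18, so [stock] = 0.07540 x 11.18 = 0.843 M.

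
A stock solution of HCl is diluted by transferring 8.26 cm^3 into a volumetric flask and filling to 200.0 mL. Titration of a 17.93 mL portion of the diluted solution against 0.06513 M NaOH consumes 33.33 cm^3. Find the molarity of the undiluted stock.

n(NaOH) = 0.06513 x 0.03333 = 0.002171 mol.
n(HCl) in the aliquot = 0.002171 mol.
[diluted HCl] = 0.002171 / 0.01793 = 0.1211 M.
Dilution factor = 200.0/8.260 = 24.21, so [stock] = 0.1211 x 24.21 = 2.93 M.

2.93 M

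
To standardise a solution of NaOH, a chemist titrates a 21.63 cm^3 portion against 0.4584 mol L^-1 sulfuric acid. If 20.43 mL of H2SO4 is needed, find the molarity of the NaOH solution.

0.866 M

n(H2SO4) delivered = 0.4584 x 0.02043 = 0.009365 mol.
The reaction is 2 NaOH + 1 H2SO4, so n(NaOH) = 0.009365 x 2/1 = 0.01873 mol.
[NaOH] = 0.01873 mol / 0.02163 L = 0.866 M.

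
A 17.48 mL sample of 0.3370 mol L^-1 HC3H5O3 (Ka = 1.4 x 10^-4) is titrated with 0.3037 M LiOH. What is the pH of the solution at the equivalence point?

8.53

n(HC3H5O3) = 0.3370 x 0.01748 = 0.005891 mol; V(LiOH) at equivalence = 0.005891/0.3037 = 0.01940 L.
At equivalence all the acid is converted to C3H5O3-; total volume = 0.01748 + 0.01940 = 0.03688 L, so [C3H5O3-] = 0.005891/0.03688 = 0.1597 M.
Kb = Kw/Ka = 1.0e-14 / 1.4 x 10^-4 = 7.14e-11.
[OH^-] = sqrt(Kb x [C3H5O3-]) = sqrt(7.14e-11 x 0.1597) = 3.38e-6 M.
pOH = 5.47, so pH = 14.00 - 5.47 = 8.53.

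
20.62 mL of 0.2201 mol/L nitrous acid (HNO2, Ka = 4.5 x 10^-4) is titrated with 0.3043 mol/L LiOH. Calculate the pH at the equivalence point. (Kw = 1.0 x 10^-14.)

8.23

n(HNO2) = 0.2201 x 0.02062 = 0.004538 mol; V(LiOH) at equivalence = 0.004538/0.3043 = 0.01491 L.
At equivalence all the acid is converted to NO2-; total volume = 0.02062 + 0.01491 = 0.03553 L, so [NO2-] = 0.004538/0.03553 = 0.1277 M.
Kb = Kw/Ka = 1.0e-14 / 4.5 x 10^-4 = 2.22e-11.
[OH^-] = sqrt(Kb x [NO2-]) = sqrt(2.22e-11 x 0.1277) = 1.68e-6 M.
pOH = 5.77, so pH = 14.00 - 5.77 = 8.23.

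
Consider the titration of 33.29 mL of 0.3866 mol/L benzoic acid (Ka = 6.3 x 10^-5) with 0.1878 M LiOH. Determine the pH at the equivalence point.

n(C6H5COOH) = 0.3866 x 0.03329 = 0.01287 mol; V(LiOH) at equivalence = 0.01287/0.1878 = 0.06853 L.
At equivalence all the acid is converted to C6H5COO-; total volume = 0.03329 + 0.06853 = 0.1018 L, so [C6H5COO-] = 0.01287/0.1018 = 0.1264 M.
Kb = Kw/Ka = 1.0e-14 / 6.3 x 10^-5 = 1.59e-10.
[OH^-] = sqrt(Kb x [C6H5COO-]) = sqrt(1.59e-10 x 0.1264) = 4.48e-6 M.
pOH = 5.35, so pH = 14.00 - 5.35 = 8.65.

8.65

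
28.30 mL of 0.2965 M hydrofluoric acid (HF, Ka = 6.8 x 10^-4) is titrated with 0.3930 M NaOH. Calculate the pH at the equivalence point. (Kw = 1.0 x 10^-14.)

n(HF) = 0.2965 x 0.02830 = 0.008391 mol; V(NaOH) at equivalence = 0.008391/0.3930 = 0.02135 L.
At equivalence all the acid is converted to F-; total volume = 0.02830 + 0.02135 = 0.04965 L, so [F-] = 0.008391/0.04965 = 0.1690 M.
Kb = Kw/Ka = 1.0e-14 / 6.8 x 10^-4 = 1.47e-11.
[OH^-] = sqrt(Kb x [F-]) = sqrt(1.47e-11 x 0.1690) = 1.58e-6 M.
pOH = 5.80, so pH = 14.00 - 5.80 = 8.20.

8.20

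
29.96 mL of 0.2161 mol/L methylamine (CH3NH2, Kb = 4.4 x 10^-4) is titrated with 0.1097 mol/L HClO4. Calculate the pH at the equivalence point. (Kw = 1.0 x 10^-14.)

5.89

n(CH3NH2) = 0.2161 x 0.02996 = 0.006474 mol; V(HClO4) at equivalence = 0.006474/0.1097 = 0.05902 L.
At equivalence the base is fully converted to CH3NH3+; total volume = 0.08898 L, so [CH3NH3+] = 0.006474/0.08898 = 0.07276 M.
Ka(CH3NH3+) = Kw/Kb = 1.0e-14 / 4.4 x 10^-4 = 2.27e-11.
[H^+] = sqrt(Ka x [CH3NH3+]) = sqrt(2.27e-11 x 0.07276) = 1.29e-6 M.
pH = -log(1.29e-6) = 5.89.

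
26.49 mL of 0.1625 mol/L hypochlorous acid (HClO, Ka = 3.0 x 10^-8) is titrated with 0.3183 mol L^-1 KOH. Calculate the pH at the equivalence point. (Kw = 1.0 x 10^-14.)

10.28

n(HClO) = 0.1625 x 0.02649 = 0.004305 mol; V(KOH) at equivalence = 0.004305/0.3183 = 0.01352 L.
At equivalence all the acid is converted to ClO-; total volume = 0.02649 + 0.01352 = 0.04001 L, so [ClO-] = 0.004305/0.04001 = 0.1076 M.
Kb = Kw/Ka = 1.0e-14 / 3.0 x 10^-8 = 3.33e-7.
[OH^-] = sqrt(Kb x [ClO-]) = sqrt(3.33e-7 x 0.1076) = 0.000189 M.
pOH = 3.72, so pH = 14.00 - 3.72 = 10.28.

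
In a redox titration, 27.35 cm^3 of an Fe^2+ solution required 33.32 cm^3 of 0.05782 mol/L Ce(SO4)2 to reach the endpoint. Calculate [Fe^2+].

n(Ce(SO4)2) = 0.05782 x 0.03332 = 0.001927 mol.
From the balanced equation, 1 mol Ce(SO4)2 reacts with 1 mol Fe^2+, so n(Fe^2+) = 0.001927 x 1/1 = 0.001927 mol.
[Fe^2+] = 0.001927 / 0.02735 L = 0.0704 M.

0.0704 M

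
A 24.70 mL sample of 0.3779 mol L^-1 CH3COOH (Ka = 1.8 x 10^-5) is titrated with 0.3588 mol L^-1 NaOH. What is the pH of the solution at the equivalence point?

9.00

n(CH3COOH) = 0.3779 x 0.02470 = 0.009334 mol; V(NaOH) at equivalence = 0.009334/0.3588 = 0.02601 L.
At equivalence all the acid is converted to CH3COO-; total volume = 0.02470 + 0.02601 = 0.05071 L, so [CH3COO-] = 0.009334/0.05071 = 0.1841 M.
Kb = Kw/Ka = 1.0e-14 / 1.8 x 10^-5 = 5.56e-10.
[OH^-] = sqrt(Kb x [CH3COO-]) = sqrt(5.56e-10 x 0.1841) = 1.01e-5 M.
pOH = 5.00, so pH = 14.00 - 5.00 = 9.00.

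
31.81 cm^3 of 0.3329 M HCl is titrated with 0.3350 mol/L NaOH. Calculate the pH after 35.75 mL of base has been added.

12.31

n(acid) = 0.3329 x 0.03181 = 0.01059 mol; n(NaOH) added = 0.3350 x 0.03575 = 0.01198 mol.
Base is in excess by 0.01198 - 0.01059 = 0.001387 mol in a total volume of 0.06756 L.
[OH^-] = 0.001387/0.06756 = 0.02053 M, so pOH = 1.69 and pH = 14.00 - 1.69 = 12.31.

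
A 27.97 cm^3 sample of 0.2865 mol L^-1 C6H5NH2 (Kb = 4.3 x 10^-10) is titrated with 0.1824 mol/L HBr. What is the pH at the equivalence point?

n(C6H5NH2) = 0.2865 x 0.02797 = 0.008013 mol; V(HBr) at equivalence = 0.008013/0.1824 = 0.04393 L.
At equivalence the base is fully converted to C6H5NH3+; total volume = 0.07190 L, so [C6H5NH3+] = 0.008013/0.07190 = 0.1114 M.
Ka(C6H5NH3+) = Kw/Kb = 1.0e-14 / 4.3 x 10^-10 = 2.33e-5.
[H^+] = sqrt(Ka x [C6H5NH3+]) = sqrt(2.33e-5 x 0.1114) = 0.00161 M.
pH = -log(0.00161) = 2.79.

2.79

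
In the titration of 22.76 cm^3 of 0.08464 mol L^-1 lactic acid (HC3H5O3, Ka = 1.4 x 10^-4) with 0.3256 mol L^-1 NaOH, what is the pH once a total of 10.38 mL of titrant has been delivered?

n(acid) = 0.08464 x 0.02276 = 0.001926 mol; n(NaOH) added = 0.3256 x 0.01038 = 0.003380 mol.
Base is in excess by 0.003380 - 0.001926 = 0.001453 mol in a total volume of 0.03314 L.
[OH^-] = 0.001453/0.03314 = 0.04385 M, so pOH = 1.36 and pH = 14.00 - 1.36 = 12.64.

12.64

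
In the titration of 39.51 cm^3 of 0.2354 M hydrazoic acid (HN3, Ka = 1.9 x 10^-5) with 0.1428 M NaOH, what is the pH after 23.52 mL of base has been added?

4.47

Initial n(HN3) = 0.2354 x 0.03951 = 0.009301 mol.
n(NaOH) added = 0.1428 x 0.02352 = 0.003359 mol, converting that many moles of HN3 to N3-.
Remaining n(HN3) = 0.005942 mol; n(N3-) = 0.003359 mol.
By Henderson-Hasselbalch, pH = pKa + log([A^-]/[HA]) = 4.72 + log(0.003359/0.005942) = 4.72 + (-0.25) = 4.47.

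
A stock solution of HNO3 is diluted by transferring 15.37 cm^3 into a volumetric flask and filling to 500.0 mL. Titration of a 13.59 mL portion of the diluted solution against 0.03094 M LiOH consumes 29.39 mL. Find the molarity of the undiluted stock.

n(LiOH) = 0.03094 x 0.02939 = 0.0009093 mol.
n(HNO3) in the aliquot = 0.0009093 mol.
[diluted HNO3] = 0.0009093 / 0.01359 = 0.06691 M.
Dilution factor = 500.0/15.37 = 32.53, so [stock] = 0.06691 x 32.53 = 2.18 M.

2.18 M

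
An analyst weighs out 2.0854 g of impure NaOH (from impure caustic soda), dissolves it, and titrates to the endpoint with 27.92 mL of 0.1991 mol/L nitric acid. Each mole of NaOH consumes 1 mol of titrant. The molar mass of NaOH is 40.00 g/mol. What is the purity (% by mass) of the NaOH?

n(HNO3) = 0.1991 x 0.02792 = 0.005559 mol.
n(NaOH) = 0.005559 / 1 = 0.005559 mol.
mass of NaOH = 0.005559 x 40.00 = 0.2224 g.
% purity = 0.2224 / 2.0854 x 100 = 10.7%.

10.7%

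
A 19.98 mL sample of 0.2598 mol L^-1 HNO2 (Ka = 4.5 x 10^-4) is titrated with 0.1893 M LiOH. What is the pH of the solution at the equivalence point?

n(HNO2) = 0.2598 x 0.01998 = 0.005191 mol; V(LiOH) at equivalence = 0.005191/0.1893 = 0.02742 L.
At equivalence all the acid is converted to NO2-; total volume = 0.01998 + 0.02742 = 0.04740 L, so [NO2-] = 0.005191/0.04740 = 0.1095 M.
Kb = Kw/Ka = 1.0e-14 / 4.5 x 10^-4 = 2.22e-11.
[OH^-] = sqrt(Kb x [NO2-]) = sqrt(2.22e-11 x 0.1095) = 1.56e-6 M.
pOH = 5.81, so pH = 14.00 - 5.81 = 8.19.

8.19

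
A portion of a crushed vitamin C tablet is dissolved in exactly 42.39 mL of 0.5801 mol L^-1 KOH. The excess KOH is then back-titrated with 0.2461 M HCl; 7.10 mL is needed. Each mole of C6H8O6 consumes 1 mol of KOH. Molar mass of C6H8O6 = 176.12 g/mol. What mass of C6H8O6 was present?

4.02 g

Total n(KOH) added = 0.5801 x 0.04239 = 0.02459 mol.
n(HCl) used = 0.2461 x 0.007100 = 0.001747 mol, which equals the excess n(KOH).
So n(KOH) consumed by the sample = 0.02459 - 0.001747 = 0.02284 mol.
n(C6H8O6) = 0.02284 / 1 = 0.02284 mol.
mass = 0.02284 mol x 176.12 g/mol = 4.02 g.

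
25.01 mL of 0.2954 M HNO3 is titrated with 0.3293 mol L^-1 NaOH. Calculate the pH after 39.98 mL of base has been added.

12.95

n(acid) = 0.2954 x 0.02501 = 0.007388 mol; n(NaOH) added = 0.3293 x 0.03998 = 0.01317 mol.
Base is in excess by 0.01317 - 0.007388 = 0.005777 mol in a total volume of 0.06499 L.
[OH^-] = 0.005777/0.06499 = 0.08890 M, so pOH = 1.05 and pH = 14.00 - 1.05 = 12.95.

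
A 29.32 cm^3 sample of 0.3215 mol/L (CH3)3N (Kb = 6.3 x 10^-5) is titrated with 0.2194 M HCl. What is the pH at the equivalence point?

5.34

n((CH3)3N) = 0.3215 x 0.02932 = 0.009426 mol; V(HCl) at equivalence = 0.009426/0.2194 = 0.04296 L.
At equivalence the base is fully converted to (CH3)3NH+; total volume = 0.07228 L, so [(CH3)3NH+] = 0.009426/0.07228 = 0.1304 M.
Ka((CH3)3NH+) = Kw/Kb = 1.0e-14 / 6.3 x 10^-5 = 1.59e-10.
[H^+] = sqrt(Ka x [(CH3)3NH+]) = sqrt(1.59e-10 x 0.1304) = 4.55e-6 M.
pH = -log(4.55e-6) = 5.34.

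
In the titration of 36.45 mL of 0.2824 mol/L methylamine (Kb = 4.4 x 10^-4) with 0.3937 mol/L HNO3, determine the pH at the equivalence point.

n(CH3NH2) = 0.2824 x 0.03645 = 0.01029 mol; V(HNO3) at equivalence = 0.01029/0.3937 = 0.02615 L.
At equivalence the base is fully converted to CH3NH3+; total volume = 0.06260 L, so [CH3NH3+] = 0.01029/0.06260 = 0.1644 M.
Ka(CH3NH3+) = Kw/Kb = 1.0e-14 / 4.4 x 10^-4 = 2.27e-11.
[H^+] = sqrt(Ka x [CH3NH3+]) = sqrt(2.27e-11 x 0.1644) = 1.93e-6 M.
pH = -log(1.93e-6) = 5.71.

5.71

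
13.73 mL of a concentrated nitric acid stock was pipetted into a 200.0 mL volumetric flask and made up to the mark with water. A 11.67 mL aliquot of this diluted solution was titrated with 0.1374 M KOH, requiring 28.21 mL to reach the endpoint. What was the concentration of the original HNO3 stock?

4.84 M

n(KOH) = 0.1374 x 0.02821 = 0.003876 mol.
n(HNO3) in the aliquot = 0.003876 mol.
[diluted HNO3] = 0.003876 / 0.01167 = 0.3321 M.
Dilution factor = 200.0/13.73 = 14.57, so [stock] = 0.3321 x 14.57 = 4.84 M.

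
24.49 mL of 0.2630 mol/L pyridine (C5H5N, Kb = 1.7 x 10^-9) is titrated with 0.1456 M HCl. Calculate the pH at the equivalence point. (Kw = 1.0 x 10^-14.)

3.13

n(C5H5N) = 0.2630 x 0.02449 = 0.006441 mol; V(HCl) at equivalence = 0.006441/0.1456 = 0.04424 L.
At equivalence the base is fully converted to C5H5NH+; total volume = 0.06873 L, so [C5H5NH+] = 0.006441/0.06873 = 0.09372 M.
Ka(C5H5NH+) = Kw/Kb = 1.0e-14 / 1.7 x 10^-9 = 5.88e-6.
[H^+] = sqrt(Ka x [C5H5NH+]) = sqrt(5.88e-6 x 0.09372) = 0.000742 M.
pH = -log(0.000742) = 3.13.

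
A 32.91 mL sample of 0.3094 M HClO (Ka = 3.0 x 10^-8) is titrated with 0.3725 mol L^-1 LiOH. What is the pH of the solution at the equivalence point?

10.38

n(HClO) = 0.3094 x 0.03291 = 0.01018 mol; V(LiOH) at equivalence = 0.01018/0.3725 = 0.02734 L.
At equivalence all the acid is converted to ClO-; total volume = 0.03291 + 0.02734 = 0.06025 L, so [ClO-] = 0.01018/0.06025 = 0.1690 M.
Kb = Kw/Ka = 1.0e-14 / 3.0 x 10^-8 = 3.33e-7.
[OH^-] = sqrt(Kb x [ClO-]) = sqrt(3.33e-7 x 0.1690) = 0.000237 M.
pOH = 3.62, so pH = 14.00 - 3.62 = 10.38.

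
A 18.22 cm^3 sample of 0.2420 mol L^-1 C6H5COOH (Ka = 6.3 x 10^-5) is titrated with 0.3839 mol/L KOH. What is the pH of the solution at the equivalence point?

8.69

n(C6H5COOH) = 0.2420 x 0.01822 = 0.004409 mol; V(KOH) at equivalence = 0.004409/0.3839 = 0.01149 L.
At equivalence all the acid is converted to C6H5COO-; total volume = 0.01822 + 0.01149 = 0.02971 L, so [C6H5COO-] = 0.004409/0.02971 = 0.1484 M.
Kb = Kw/Ka = 1.0e-14 / 6.3 x 10^-5 = 1.59e-10.
[OH^-] = sqrt(Kb x [C6H5COO-]) = sqrt(1.59e-10 x 0.1484) = 4.85e-6 M.
pOH = 5.31, so pH = 14.00 - 5.31 = 8.69.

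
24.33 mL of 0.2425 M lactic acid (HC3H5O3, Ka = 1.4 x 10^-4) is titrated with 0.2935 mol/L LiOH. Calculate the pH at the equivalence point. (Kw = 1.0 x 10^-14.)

8.49

n(HC3H5O3) = 0.2425 x 0.02433 = 0.005900 mol; V(LiOH) at equivalence = 0.005900/0.2935 = 0.02010 L.
At equivalence all the acid is converted to C3H5O3-; total volume = 0.02433 + 0.02010 = 0.04443 L, so [C3H5O3-] = 0.005900/0.04443 = 0.1328 M.
Kb = Kw/Ka = 1.0e-14 / 1.4 x 10^-4 = 7.14e-11.
[OH^-] = sqrt(Kb x [C3H5O3-]) = sqrt(7.14e-11 x 0.1328) = 3.08e-6 M.
pOH = 5.51, so pH = 14.00 - 5.51 = 8.49.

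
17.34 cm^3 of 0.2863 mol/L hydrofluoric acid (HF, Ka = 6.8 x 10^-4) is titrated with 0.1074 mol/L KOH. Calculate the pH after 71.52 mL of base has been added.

n(acid) = 0.2863 x 0.01734 = 0.004964 mol; n(KOH) added = 0.1074 x 0.07152 = 0.007681 mol.
Base is in excess by 0.007681 - 0.004964 = 0.002717 mol in a total volume of 0.08886 L.
[OH^-] = 0.002717/0.08886 = 0.03057 M, so pOH = 1.51 and pH = 14.00 - 1.51 = 12.49.

12.49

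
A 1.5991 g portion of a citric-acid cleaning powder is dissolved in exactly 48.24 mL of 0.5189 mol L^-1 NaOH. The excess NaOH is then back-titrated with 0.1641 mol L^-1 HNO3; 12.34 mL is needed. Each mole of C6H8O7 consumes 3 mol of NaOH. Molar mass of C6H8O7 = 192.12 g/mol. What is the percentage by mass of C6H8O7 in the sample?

Total n(NaOH) added = 0.5189 x 0.04824 = 0.02503 mol.
n(HNO3) used = 0.1641 x 0.01234 = 0.002025 mol, which equals the excess n(NaOH).
So n(NaOH) consumed by the sample = 0.02503 - 0.002025 = 0.02301 mol.
n(C6H8O7) = 0.02301 / 3 = 0.007669 mol.
mass C6H8O7 = 0.007669 x 192.12 = 1.473 g, so %C6H8O7 = 1.473/1.5991 x 100 = 92.1%.

92.1%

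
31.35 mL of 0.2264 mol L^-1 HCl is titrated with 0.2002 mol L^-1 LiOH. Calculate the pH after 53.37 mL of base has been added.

12.63

n(acid) = 0.2264 x 0.03135 = 0.007098 mol; n(LiOH) added = 0.2002 x 0.05337 = 0.01068 mol.
Base is in excess by 0.01068 - 0.007098 = 0.003587 mol in a total volume of 0.08472 L.
[OH^-] = 0.003587/0.08472 = 0.04234 M, so pOH = 1.37 and pH = 14.00 - 1.37 = 12.63.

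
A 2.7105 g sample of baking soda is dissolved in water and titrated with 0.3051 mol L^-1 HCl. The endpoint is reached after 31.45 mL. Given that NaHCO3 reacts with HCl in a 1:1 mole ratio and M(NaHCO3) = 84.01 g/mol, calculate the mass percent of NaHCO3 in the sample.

29.7%

n(HCl) = 0.3051 x 0.03145 = 0.009595 mol.
n(NaHCO3) = 0.009595 / 1 = 0.009595 mol.
mass of NaHCO3 = 0.009595 x 84.01 = 0.8061 g.
% purity = 0.8061 / 2.7105 x 100 = 29.7%.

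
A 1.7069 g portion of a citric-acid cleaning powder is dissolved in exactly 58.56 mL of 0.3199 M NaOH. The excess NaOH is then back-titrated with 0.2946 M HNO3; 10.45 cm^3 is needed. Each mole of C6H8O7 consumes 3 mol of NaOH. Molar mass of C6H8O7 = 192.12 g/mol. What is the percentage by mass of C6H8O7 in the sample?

Total n(NaOH) added = 0.3199 x 0.05856 = 0.01873 mol.
n(HNO3) used = 0.2946 x 0.01045 = 0.003079 mol, which equals the excess n(NaOH).
So n(NaOH) consumed by the sample = 0.01873 - 0.003079 = 0.01565 mol.
n(C6H8O7) = 0.01565 / 3 = 0.005218 mol.
mass C6H8O7 = 0.005218 x 192.12 = 1.003 g, so %C6H8O7 = 1.003/1.7069 x 100 = 58.7%.

58.7%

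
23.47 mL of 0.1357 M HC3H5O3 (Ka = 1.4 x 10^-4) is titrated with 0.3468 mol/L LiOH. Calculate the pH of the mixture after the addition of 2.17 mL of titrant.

3.34

Initial n(HC3H5O3) = 0.1357 x 0.02347 = 0.003185 mol.
n(LiOH) added = 0.3468 x 0.002170 = 0.0007526 mol, converting that many moles of HC3H5O3 to C3H5O3-.
Remaining n(HC3H5O3) = 0.002432 mol; n(C3H5O3-) = 0.0007526 mol.
By Henderson-Hasselbalch, pH = pKa + log([A^-]/[HA]) = 3.85 + log(0.0007526/0.002432) = 3.85 + (-0.51) = 3.34.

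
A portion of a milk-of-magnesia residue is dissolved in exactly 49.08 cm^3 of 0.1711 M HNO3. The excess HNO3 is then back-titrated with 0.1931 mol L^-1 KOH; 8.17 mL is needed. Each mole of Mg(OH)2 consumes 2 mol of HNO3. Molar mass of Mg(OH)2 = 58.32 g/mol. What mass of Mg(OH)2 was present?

Total n(HNO3) added = 0.1711 x 0.04908 = 0.008398 mol.
n(KOH) used = 0.1931 x 0.008170 = 0.001578 mol, which equals the excess n(HNO3).
So n(HNO3) consumed by the sample = 0.008398 - 0.001578 = 0.006820 mol.
n(Mg(OH)2) = 0.006820 / 2 = 0.003410 mol.
mass = 0.003410 mol x 58.32 g/mol = 0.199 g.

0.199 g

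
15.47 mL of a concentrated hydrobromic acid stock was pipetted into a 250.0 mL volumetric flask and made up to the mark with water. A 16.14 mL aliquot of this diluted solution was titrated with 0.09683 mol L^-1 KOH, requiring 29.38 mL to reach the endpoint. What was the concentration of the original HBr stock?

2.85 M

n(KOH) = 0.09683 x 0.02938 = 0.002845 mol.
n(HBr) in the aliquot = 0.002845 mol.
[diluted HBr] = 0.002845 / 0.01614 = 0.1763 M.
Dilution factor = 250.0/15.47 = 16.16, so [stock] = 0.1763 x 16.16 = 2.85 M.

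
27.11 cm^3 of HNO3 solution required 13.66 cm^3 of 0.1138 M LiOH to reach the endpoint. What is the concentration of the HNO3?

n(LiOH) delivered = 0.1138 x 0.01366 = 0.001555 mol.
For a 1:1 reaction, n(HNO3) = 0.001555 mol.
[HNO3] = 0.001555 mol / 0.02711 L = 0.0573 M.

0.0573 M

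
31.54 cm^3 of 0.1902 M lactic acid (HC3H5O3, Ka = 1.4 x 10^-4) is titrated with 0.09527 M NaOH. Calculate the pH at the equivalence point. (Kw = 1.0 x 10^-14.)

8.33

n(HC3H5O3) = 0.1902 x 0.03154 = 0.005999 mol; V(NaOH) at equivalence = 0.005999/0.09527 = 0.06297 L.
At equivalence all the acid is converted to C3H5O3-; total volume = 0.03154 + 0.06297 = 0.09451 L, so [C3H5O3-] = 0.005999/0.09451 = 0.06348 M.
Kb = Kw/Ka = 1.0e-14 / 1.4 x 10^-4 = 7.14e-11.
[OH^-] = sqrt(Kb x [C3H5O3-]) = sqrt(7.14e-11 x 0.06348) = 2.13e-6 M.
pOH = 5.67, so pH = 14.00 - 5.67 = 8.33.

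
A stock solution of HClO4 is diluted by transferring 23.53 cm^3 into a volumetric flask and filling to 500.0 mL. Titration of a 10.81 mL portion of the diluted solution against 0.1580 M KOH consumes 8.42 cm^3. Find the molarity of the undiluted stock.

n(KOH) = 0.1580 x 0.008420 = 0.001330 mol.
n(HClO4) in the aliquot = 0.001330 mol.
[diluted HClO4] = 0.001330 / 0.01081 = 0.1231 M.
Dilution factor = 500.0/23.53 = 21.25, so [stock] = 0.1231 x 21.25 = 2.62 M.

2.62 M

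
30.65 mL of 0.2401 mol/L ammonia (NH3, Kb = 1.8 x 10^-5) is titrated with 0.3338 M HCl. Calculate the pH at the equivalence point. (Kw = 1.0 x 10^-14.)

n(NH3) = 0.2401 x 0.03065 = 0.007359 mol; V(HCl) at equivalence = 0.007359/0.3338 = 0.02205 L.
At equivalence the base is fully converted to NH4+; total volume = 0.05270 L, so [NH4+] = 0.007359/0.05270 = 0.1397 M.
Ka(NH4+) = Kw/Kb = 1.0e-14 / 1.8 x 10^-5 = 5.56e-10.
[H^+] = sqrt(Ka x [NH4+]) = sqrt(5.56e-10 x 0.1397) = 8.81e-6 M.
pH = -log(8.81e-6) = 5.06.

5.06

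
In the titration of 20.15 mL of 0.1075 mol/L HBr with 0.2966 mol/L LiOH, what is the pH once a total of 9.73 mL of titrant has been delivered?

n(acid) = 0.1075 x 0.02015 = 0.002166 mol; n(LiOH) added = 0.2966 x 0.009730 = 0.002886 mol.
Base is in excess by 0.002886 - 0.002166 = 0.0007198 mol in a total volume of 0.02988 L.
[OH^-] = 0.0007198/0.02988 = 0.02409 M, so pOH = 1.62 and pH = 14.00 - 1.62 = 12.38.

12.38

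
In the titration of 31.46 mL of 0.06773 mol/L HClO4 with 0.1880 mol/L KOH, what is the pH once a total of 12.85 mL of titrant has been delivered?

n(acid) = 0.06773 x 0.03146 = 0.002131 mol; n(KOH) added = 0.1880 x 0.01285 = 0.002416 mol.
Base is in excess by 0.002416 - 0.002131 = 0.0002850 mol in a total volume of 0.04431 L.
[OH^-] = 0.0002850/0.04431 = 0.006432 M, so pOH = 2.19 and pH = 14.00 - 2.19 = 11.81.

11.81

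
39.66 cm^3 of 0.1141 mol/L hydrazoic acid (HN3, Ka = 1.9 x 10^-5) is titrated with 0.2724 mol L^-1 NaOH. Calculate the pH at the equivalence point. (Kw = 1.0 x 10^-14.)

8.81

n(HN3) = 0.1141 x 0.03966 = 0.004525 mol; V(NaOH) at equivalence = 0.004525/0.2724 = 0.01661 L.
At equivalence all the acid is converted to N3-; total volume = 0.03966 + 0.01661 = 0.05627 L, so [N3-] = 0.004525/0.05627 = 0.08042 M.
Kb = Kw/Ka = 1.0e-14 / 1.9 x 10^-5 = 5.26e-10.
[OH^-] = sqrt(Kb x [N3-]) = sqrt(5.26e-10 x 0.08042) = 6.51e-6 M.
pOH = 5.19, so pH = 14.00 - 5.19 = 8.81.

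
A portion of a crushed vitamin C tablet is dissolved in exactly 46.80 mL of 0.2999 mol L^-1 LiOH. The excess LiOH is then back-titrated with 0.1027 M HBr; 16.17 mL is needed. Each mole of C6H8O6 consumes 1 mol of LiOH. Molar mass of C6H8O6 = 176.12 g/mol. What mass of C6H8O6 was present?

Total n(LiOH) added = 0.2999 x 0.04680 = 0.01404 mol.
n(HBr) used = 0.1027 x 0.01617 = 0.001661 mol, which equals the excess n(LiOH).
So n(LiOH) consumed by the sample = 0.01404 - 0.001661 = 0.01237 mol.
n(C6H8O6) = 0.01237 / 1 = 0.01237 mol.
mass = 0.01237 mol x 176.12 g/mol = 2.18 g.

2.18 g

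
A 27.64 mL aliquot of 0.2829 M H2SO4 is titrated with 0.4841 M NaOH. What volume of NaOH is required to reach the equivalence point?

32.3 mL

n(H2SO4) = 0.2829 mol/L x 0.02764 L = 0.007819 mol.
The neutralisation is 1 H2SO4 : 2 NaOH, so n(NaOH) = 0.007819 x 2/1 = 0.01564 mol.
V(NaOH) = 0.01564 / 0.4841 = 0.03230 L = 32.3 mL.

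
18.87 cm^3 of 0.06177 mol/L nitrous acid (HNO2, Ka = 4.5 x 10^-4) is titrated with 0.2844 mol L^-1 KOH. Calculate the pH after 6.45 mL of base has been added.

12.42

n(acid) = 0.06177 x 0.01887 = 0.001166 mol; n(KOH) added = 0.2844 x 0.006450 = 0.001834 mol.
Base is in excess by 0.001834 - 0.001166 = 0.0006688 mol in a total volume of 0.02532 L.
[OH^-] = 0.0006688/0.02532 = 0.02641 M, so pOH = 1.58 and pH = 14.00 - 1.58 = 12.42.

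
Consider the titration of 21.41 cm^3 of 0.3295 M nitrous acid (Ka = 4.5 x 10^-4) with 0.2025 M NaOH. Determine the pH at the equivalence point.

n(HNO2) = 0.3295 x 0.02141 = 0.007055 mol; V(NaOH) at equivalence = 0.007055/0.2025 = 0.03484 L.
At equivalence all the acid is converted to NO2-; total volume = 0.02141 + 0.03484 = 0.05625 L, so [NO2-] = 0.007055/0.05625 = 0.1254 M.
Kb = Kw/Ka = 1.0e-14 / 4.5 x 10^-4 = 2.22e-11.
[OH^-] = sqrt(Kb x [NO2-]) = sqrt(2.22e-11 x 0.1254) = 1.67e-6 M.
pOH = 5.78, so pH = 14.00 - 5.78 = 8.22.

8.22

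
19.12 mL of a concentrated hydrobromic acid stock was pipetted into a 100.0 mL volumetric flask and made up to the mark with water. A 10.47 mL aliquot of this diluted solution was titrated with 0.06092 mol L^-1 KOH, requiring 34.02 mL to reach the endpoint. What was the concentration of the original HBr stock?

1.04 M

n(KOH) = 0.06092 x 0.03402 = 0.002072 mol.
n(HBr) in the aliquot = 0.002072 mol.
[diluted HBr] = 0.002072 / 0.01047 = 0.1979 M.
Dilution factor = 100.0/19.12 = 5.230, so [stock] = 0.1979 x 5.230 = 1.04 M.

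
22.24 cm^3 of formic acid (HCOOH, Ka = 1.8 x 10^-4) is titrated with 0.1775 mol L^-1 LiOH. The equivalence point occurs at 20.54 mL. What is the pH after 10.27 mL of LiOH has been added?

10.27 mL is exactly half the equivalence volume (20.54/2), i.e. the half-equivalence point.
There, n(HA) = n(A^-), so pH = pKa = -log(1.8 x 10^-4) = 3.74.

3.74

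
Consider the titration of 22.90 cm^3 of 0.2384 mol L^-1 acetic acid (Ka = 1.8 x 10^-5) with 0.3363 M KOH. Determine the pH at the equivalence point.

n(CH3COOH) = 0.2384 x 0.02290 = 0.005459 mol; V(KOH) at equivalence = 0.005459/0.3363 = 0.01623 L.
At equivalence all the acid is converted to CH3COO-; total volume = 0.02290 + 0.01623 = 0.03913 L, so [CH3COO-] = 0.005459/0.03913 = 0.1395 M.
Kb = Kw/Ka = 1.0e-14 / 1.8 x 10^-5 = 5.56e-10.
[OH^-] = sqrt(Kb x [CH3COO-]) = sqrt(5.56e-10 x 0.1395) = 8.80e-6 M.
pOH = 5.06, so pH = 14.00 - 5.06 = 8.94.

8.94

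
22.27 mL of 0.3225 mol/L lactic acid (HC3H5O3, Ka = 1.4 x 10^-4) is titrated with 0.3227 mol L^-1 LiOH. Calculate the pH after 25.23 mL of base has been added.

12.31

n(acid) = 0.3225 x 0.02227 = 0.007182 mol; n(LiOH) added = 0.3227 x 0.02523 = 0.008142 mol.
Base is in excess by 0.008142 - 0.007182 = 0.0009596 mol in a total volume of 0.04750 L.
[OH^-] = 0.0009596/0.04750 = 0.02020 M, so pOH = 1.69 and pH = 14.00 - 1.69 = 12.31.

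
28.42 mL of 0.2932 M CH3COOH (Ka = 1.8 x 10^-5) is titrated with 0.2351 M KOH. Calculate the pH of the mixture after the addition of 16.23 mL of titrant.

Initial n(CH3COOH) = 0.2932 x 0.02842 = 0.008333 mol.
n(KOH) added = 0.2351 x 0.01623 = 0.003816 mol, converting that many moles of CH3COOH to CH3COO-.
Remaining n(CH3COOH) = 0.004517 mol; n(CH3COO-) = 0.003816 mol.
By Henderson-Hasselbalch, pH = pKa + log([A^-]/[HA]) = 4.74 + log(0.003816/0.004517) = 4.74 + (-0.07) = 4.67.

4.67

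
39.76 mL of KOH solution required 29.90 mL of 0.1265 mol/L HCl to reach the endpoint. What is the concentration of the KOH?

n(HCl) delivered = 0.1265 x 0.02990 = 0.003782 mol.
For a 1:1 reaction, n(KOH) = 0.003782 mol.
[KOH] = 0.003782 mol / 0.03976 L = 0.0951 M.

0.0951 M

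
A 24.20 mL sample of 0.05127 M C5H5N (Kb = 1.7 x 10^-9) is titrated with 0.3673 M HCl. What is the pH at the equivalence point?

3.29

n(C5H5N) = 0.05127 x 0.02420 = 0.001241 mol; V(HCl) at equivalence = 0.001241/0.3673 = 0.003378 L.
At equivalence the base is fully converted to C5H5NH+; total volume = 0.02758 L, so [C5H5NH+] = 0.001241/0.02758 = 0.04499 M.
Ka(C5H5NH+) = Kw/Kb = 1.0e-14 / 1.7 x 10^-9 = 5.88e-6.
[H^+] = sqrt(Ka x [C5H5NH+]) = sqrt(5.88e-6 x 0.04499) = 0.000514 M.
pH = -log(0.000514) = 3.29.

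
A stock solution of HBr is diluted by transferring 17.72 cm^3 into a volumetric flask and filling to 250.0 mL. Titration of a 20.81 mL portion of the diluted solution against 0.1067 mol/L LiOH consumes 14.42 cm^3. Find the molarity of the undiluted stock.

1.04 M

n(LiOH) = 0.1067 x 0.01442 = 0.001539 mol.
n(HBr) in the aliquot = 0.001539 mol.
[diluted HBr] = 0.001539 / 0.02081 = 0.07394 M.
Dilution factor = 250.0/17.72 = 14.11, so [stock] = 0.07394 x 14.11 = 1.04 M.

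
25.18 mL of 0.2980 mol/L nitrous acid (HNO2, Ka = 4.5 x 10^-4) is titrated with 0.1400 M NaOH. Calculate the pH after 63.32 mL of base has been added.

n(acid) = 0.2980 x 0.02518 = 0.007504 mol; n(NaOH) added = 0.1400 x 0.06332 = 0.008865 mol.
Base is in excess by 0.008865 - 0.007504 = 0.001361 mol in a total volume of 0.08850 L.
[OH^-] = 0.001361/0.08850 = 0.01538 M, so pOH = 1.81 and pH = 14.00 - 1.81 = 12.19.

12.19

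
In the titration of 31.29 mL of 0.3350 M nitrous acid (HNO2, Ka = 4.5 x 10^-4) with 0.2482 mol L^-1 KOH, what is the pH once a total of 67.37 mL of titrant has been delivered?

n(acid) = 0.3350 x 0.03129 = 0.01048 mol; n(KOH) added = 0.2482 x 0.06737 = 0.01672 mol.
Base is in excess by 0.01672 - 0.01048 = 0.006239 mol in a total volume of 0.09866 L.
[OH^-] = 0.006239/0.09866 = 0.06324 M, so pOH = 1.20 and pH = 14.00 - 1.20 = 12.80.

12.80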